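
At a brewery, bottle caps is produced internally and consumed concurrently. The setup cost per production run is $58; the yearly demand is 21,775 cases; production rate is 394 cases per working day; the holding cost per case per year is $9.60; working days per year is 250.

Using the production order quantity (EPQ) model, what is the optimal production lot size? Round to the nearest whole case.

581 cases

d = 21,775/250 = 87.1000 cases/day;  effective holding cost H(1 − d/p) = 9.6·(1 − 87.1000/394) = 7.47777
Q* = √(2DS / H_eff) = √(2·21,775·58 / 7.47777) ≈ 581.20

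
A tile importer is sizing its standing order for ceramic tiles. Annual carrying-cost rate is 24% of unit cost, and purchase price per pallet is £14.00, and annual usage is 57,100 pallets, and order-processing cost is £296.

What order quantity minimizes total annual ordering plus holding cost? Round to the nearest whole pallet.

Holding cost per pallet per year: H = 24% × £14 = £3.3600
EOQ = √(2DS/H) = √(2 × 57,100 × 296 / 3.36)
    = √(10,060,476.19) ≈ 3,171.83

3,172 pallets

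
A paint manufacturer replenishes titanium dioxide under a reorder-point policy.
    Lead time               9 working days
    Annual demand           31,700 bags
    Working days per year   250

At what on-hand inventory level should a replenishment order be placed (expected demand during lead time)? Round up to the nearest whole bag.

Daily demand d = 31,700 / 250 = 126.800 bags/day
Demand during lead time = 126.800 × 9 = 1,141.20
Reorder point = 1,141.20 → round up

1,142 bags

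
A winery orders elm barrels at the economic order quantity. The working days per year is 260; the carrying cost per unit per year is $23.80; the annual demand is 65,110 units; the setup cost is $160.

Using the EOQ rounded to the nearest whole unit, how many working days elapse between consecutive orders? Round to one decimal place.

2DS/H = 2·65,110·160/23.8 = 875,428.57
EOQ = √875,428.57 ≈ 935.64 → Q = 936 units
T = Q/D × 260 days = 936/65,110 × 260 = 3.738 days

3.7 days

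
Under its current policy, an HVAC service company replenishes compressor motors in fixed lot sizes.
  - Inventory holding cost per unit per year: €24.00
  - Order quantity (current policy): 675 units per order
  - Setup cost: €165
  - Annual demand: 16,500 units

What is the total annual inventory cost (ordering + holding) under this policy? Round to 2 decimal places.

Ordering: D/Q × S = 16,500/675 × €165 = €4,033.33
Holding:  Q/2 × H = 675/2 × €24 = €8,100.00
Total = €4,033.33 + €8,100.00 = €12,133.33

€12,133.33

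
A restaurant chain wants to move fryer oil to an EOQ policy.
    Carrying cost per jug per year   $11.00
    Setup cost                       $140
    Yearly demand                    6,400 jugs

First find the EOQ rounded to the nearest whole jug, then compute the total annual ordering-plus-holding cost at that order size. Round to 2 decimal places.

Q* = √(2·D·S / H) = √(2·6,400·140 / 11) = √162,909.1 ≈ 403.62 → Q = 404 jugs
Ordering: D/Q × S = 6,400/404 × $140 = $2,217.82
Holding:  Q/2 × H = 404/2 × $11 = $2,222.00
Total = $2,217.82 + $2,222.00 = $4,439.82

$4,439.82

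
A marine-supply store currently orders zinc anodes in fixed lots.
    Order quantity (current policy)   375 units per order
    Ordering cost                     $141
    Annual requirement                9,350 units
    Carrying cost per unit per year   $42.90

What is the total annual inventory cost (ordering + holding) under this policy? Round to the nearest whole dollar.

Annual ordering cost = (D/Q)·S = (9,350/375) × 141 = $3,515.60
Annual holding cost  = (Q/2)·H = (375/2) × 42.9 = $8,043.75
Total = $3,515.60 + $8,043.75 = $11,559.35

$11,559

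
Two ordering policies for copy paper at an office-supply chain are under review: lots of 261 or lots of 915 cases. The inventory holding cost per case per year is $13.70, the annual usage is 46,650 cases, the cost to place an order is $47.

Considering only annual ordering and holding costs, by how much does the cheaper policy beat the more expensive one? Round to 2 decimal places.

Annual cost at Q: ordering D·S/Q plus holding Q·H/2.
TC(261) = (46,650/261)×47 + (261/2)×13.7 = $10,188.42
TC(915) = (46,650/915)×47 + (915/2)×13.7 = $8,663.98
Cheaper: Q = 915.  Difference = $1,524.45

$1,524.45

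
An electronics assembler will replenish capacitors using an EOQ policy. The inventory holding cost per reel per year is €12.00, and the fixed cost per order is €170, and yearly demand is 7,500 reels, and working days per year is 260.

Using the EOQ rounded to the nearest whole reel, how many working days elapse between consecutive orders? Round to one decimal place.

16.0 days

2DS/H = 2·7,500·170/12 = 212,500.00
EOQ = √212,500.00 ≈ 460.98 → Q = 461 reels
T = Q/D × 260 days = 461/7,500 × 260 = 15.981 days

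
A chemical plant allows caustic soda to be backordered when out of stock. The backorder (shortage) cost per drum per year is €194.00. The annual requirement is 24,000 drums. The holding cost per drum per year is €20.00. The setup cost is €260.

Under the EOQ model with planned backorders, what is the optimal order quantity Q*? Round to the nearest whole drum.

830 drums

Basic EOQ = √(2·24,000·260/20) = 789.937
Backorder adjustment √((H+b)/b) = √((20+194)/194) = 1.0503
Q* = 789.937 × 1.0503 ≈ 829.66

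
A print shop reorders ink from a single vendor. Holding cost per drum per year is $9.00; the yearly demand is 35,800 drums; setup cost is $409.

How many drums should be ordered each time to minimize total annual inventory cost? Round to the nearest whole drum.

2DS/H = 2·35,800·409/9 = 3,253,822.22
EOQ = √3,253,822.22 ≈ 1,803.84

1,804 drums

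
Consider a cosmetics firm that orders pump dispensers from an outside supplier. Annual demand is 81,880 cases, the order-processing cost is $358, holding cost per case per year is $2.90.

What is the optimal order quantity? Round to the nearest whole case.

Q* = √(2·D·S / H) = √(2·81,880·358 / 2.9) = √20,215,889.7 ≈ 4,496.21

4,496 cases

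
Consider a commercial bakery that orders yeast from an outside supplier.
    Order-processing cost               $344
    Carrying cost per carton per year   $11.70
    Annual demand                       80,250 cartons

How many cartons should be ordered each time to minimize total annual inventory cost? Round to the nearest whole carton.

Optimal lot size Q* = (2 × 80,250 × $344 / $11.7)^½ ≈ 2,172.32

2,172 cartons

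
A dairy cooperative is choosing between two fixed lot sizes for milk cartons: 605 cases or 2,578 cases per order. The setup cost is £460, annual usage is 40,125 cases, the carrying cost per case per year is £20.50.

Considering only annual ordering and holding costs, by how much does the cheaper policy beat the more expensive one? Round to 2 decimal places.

For each Q, cost = (D/Q)·S + (Q/2)·H.
TC(605) = (40,125/605)×460 + (605/2)×20.5 = £36,709.51
TC(2,578) = (40,125/2,578)×460 + (2,578/2)×20.5 = £33,584.12
Cheaper: Q = 2,578.  Difference = £3,125.39

£3,125.39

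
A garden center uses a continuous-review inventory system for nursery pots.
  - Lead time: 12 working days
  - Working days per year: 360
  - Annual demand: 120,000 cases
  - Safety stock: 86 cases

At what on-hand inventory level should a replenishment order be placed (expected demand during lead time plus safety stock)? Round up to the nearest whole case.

Daily demand d = 120,000 / 360 = 333.333 cases/day
Demand during lead time = 333.333 × 12 = 4,000.00
Reorder point = 4,000.00 + 86 = 4,086.00 → round up

4,086 cases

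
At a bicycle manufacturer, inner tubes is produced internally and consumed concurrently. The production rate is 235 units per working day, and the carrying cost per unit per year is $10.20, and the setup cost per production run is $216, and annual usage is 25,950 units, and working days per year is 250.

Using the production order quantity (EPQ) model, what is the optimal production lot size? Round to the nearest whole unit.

1,403 units

d = 25,950/250 = 103.8000 units/day;  effective holding cost H(1 − d/p) = 10.2·(1 − 103.8000/235) = 5.69464
Q* = √(2DS / H_eff) = √(2·25,950·216 / 5.69464) ≈ 1,403.06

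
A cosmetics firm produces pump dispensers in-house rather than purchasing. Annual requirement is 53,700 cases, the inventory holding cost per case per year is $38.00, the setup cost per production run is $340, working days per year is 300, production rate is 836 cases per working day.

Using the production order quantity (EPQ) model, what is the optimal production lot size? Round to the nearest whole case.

d = 53,700/300 = 179.0000 cases/day;  effective holding cost H(1 − d/p) = 38·(1 − 179.0000/836) = 29.86364
Q* = √(2DS / H_eff) = √(2·53,700·340 / 29.86364) ≈ 1,105.78

1,106 cases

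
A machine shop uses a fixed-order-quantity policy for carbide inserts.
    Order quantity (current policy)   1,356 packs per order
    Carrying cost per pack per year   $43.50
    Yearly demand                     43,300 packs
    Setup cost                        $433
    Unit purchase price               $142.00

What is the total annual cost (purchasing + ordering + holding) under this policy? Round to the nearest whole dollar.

Annual ordering cost = (D/Q)·S = (43,300/1,356) × 433 = $13,826.62
Annual holding cost  = (Q/2)·H = (1,356/2) × 43.5 = $29,493.00
Purchase cost = D·C = 43,300 × 142 = $6,148,600.00
Total = $13,826.62 + $29,493.00 + $6,148,600.00 = $6,191,919.62

$6,191,920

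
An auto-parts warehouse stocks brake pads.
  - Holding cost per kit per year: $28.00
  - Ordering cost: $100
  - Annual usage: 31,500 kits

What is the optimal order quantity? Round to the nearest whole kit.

474 kits

2DS/H = 2·31,500·100/28 = 225,000.00
EOQ = √225,000.00 ≈ 474.34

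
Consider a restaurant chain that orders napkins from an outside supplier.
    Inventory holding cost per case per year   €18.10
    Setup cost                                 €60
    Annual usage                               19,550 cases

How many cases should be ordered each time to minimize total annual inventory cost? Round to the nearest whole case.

Optimal lot size Q* = (2 × 19,550 × €60 / €18.1)^½ ≈ 360.02

360 cases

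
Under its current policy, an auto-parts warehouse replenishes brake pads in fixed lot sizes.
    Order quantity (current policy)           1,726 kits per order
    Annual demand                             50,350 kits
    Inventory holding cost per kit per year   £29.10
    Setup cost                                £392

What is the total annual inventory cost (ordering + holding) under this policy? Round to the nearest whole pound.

Orders/yr = 50,350/1,726 = 29.171; ordering cost = 29.171 × £392 = £11,435.23
Average inventory = 1,726/2 = 863; holding cost = 863 × £29.1 = £25,113.30
Total = £11,435.23 + £25,113.30 = £36,548.53

£36,549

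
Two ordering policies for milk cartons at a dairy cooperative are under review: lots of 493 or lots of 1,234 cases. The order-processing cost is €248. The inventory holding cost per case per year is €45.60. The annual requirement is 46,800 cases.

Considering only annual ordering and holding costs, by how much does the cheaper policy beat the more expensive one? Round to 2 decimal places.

For each Q, cost = (D/Q)·S + (Q/2)·H.
TC(493) = (46,800/493)×248 + (493/2)×45.6 = €34,782.79
TC(1,234) = (46,800/1,234)×248 + (1,234/2)×45.6 = €37,540.71
Cheaper: Q = 493.  Difference = €2,757.92

€2,757.92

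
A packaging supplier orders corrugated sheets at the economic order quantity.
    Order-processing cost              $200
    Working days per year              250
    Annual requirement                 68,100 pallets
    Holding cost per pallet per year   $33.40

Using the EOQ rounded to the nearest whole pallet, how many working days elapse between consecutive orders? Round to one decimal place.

EOQ = √(2DS/H) = √(2 × 68,100 × 200 / 33.4)
    = √(815,568.86) ≈ 903.09 → Q = 903 pallets
T = Q/D × 250 days = 903/68,100 × 250 = 3.315 days

3.3 days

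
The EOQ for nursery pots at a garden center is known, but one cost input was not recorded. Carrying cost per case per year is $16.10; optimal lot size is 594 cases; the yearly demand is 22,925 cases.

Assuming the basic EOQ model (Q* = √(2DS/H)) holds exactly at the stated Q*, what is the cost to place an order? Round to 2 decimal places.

$123.90

EOQ relation: Q² = 2DS/H, so rearrange for the unknown.
S = Q²H / (2D) = 594² × 16.1 / (2 × 22,925) = 123.8966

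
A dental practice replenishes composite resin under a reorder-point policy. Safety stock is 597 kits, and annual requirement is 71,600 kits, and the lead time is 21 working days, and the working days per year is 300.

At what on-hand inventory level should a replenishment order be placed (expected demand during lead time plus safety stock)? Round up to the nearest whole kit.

Daily demand d = 71,600 / 300 = 238.667 kits/day
Demand during lead time = 238.667 × 21 = 5,012.00
Reorder point = 5,012.00 + 597 = 5,609.00 → round up

5,609 kits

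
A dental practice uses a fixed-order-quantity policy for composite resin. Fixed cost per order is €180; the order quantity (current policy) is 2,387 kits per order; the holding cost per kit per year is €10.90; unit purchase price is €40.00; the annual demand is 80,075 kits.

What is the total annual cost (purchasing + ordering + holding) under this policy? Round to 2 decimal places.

Annual ordering cost = (D/Q)·S = (80,075/2,387) × 180 = €6,038.33
Annual holding cost  = (Q/2)·H = (2,387/2) × 10.9 = €13,009.15
Purchase cost = D·C = 80,075 × 40 = €3,203,000.00
Total = €6,038.33 + €13,009.15 + €3,203,000.00 = €3,222,047.48

€3,222,047.48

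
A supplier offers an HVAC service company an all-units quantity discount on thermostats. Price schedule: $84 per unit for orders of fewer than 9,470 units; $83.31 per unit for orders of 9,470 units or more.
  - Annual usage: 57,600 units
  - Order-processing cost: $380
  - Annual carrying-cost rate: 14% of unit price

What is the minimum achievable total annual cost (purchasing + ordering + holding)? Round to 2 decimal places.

H₁ = 14%×$84 = $11.7600;  H₂ = 14%×$83.31 = $11.6634
EOQ₁ = √(2×57,600×380/11.7600) = 1,929.36  (< 9,470, feasible at tier 1)
EOQ₂ = √(2×57,600×380/11.6634) = 1,937.34  (< 9,470 → use Q = 9,470 at tier-2 price)
TC(tier 1 (EOQ₁), Q≈1,929.4) = $4,861,089.33
TC(tier 2, Q≈9,470.0) = $4,856,193.50
Minimum at tier 2: $4,856,193.50

$4,856,193.50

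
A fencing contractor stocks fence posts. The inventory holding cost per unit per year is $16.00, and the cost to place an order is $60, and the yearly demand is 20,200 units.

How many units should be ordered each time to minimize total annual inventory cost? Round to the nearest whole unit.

2DS/H = 2·20,200·60/16 = 151,500.00
EOQ = √151,500.00 ≈ 389.23

389 units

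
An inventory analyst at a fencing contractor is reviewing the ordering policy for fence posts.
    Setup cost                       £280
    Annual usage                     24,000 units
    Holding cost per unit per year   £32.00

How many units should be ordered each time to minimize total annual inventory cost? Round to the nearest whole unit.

2DS/H = 2·24,000·280/32 = 420,000.00
EOQ = √420,000.00 ≈ 648.07

648 units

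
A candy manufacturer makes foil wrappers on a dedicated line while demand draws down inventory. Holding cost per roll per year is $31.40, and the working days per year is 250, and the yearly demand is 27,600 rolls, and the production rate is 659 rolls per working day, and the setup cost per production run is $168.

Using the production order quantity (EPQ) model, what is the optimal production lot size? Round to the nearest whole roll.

d = 27,600/250 = 110.4000 rolls/day;  effective holding cost H(1 − d/p) = 31.4·(1 − 110.4000/659) = 26.13967
Q* = √(2DS / H_eff) = √(2·27,600·168 / 26.13967) ≈ 595.63

596 rolls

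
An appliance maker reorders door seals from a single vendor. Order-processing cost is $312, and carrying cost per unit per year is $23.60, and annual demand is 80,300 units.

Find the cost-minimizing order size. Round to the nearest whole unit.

Q* = √(2·D·S / H) = √(2·80,300·312 / 23.6) = √2,123,186.4 ≈ 1,457.12

1,457 units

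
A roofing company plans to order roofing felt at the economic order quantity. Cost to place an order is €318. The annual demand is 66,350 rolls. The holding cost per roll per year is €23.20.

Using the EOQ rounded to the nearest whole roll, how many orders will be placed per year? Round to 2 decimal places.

EOQ = √(2DS/H) = √(2 × 66,350 × 318 / 23.2)
    = √(1,818,905.17) ≈ 1,348.67 → Q = 1,349
N = D/Q = 66,350/1,349 ≈ 49.185 orders/yr

49.18 orders per year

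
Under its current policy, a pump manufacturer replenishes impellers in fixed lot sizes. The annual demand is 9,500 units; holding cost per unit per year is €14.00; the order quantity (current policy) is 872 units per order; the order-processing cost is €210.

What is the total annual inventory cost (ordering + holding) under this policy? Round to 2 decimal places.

Orders/yr = 9,500/872 = 10.894; ordering cost = 10.894 × €210 = €2,287.84
Average inventory = 872/2 = 436; holding cost = 436 × €14 = €6,104.00
Total = €2,287.84 + €6,104.00 = €8,391.84

€8,391.84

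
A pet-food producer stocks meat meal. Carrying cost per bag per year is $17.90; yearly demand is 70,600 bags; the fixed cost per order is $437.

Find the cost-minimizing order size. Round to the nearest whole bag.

1,857 bags

Q* = √(2·D·S / H) = √(2·70,600·437 / 17.9) = √3,447,173.2 ≈ 1,856.66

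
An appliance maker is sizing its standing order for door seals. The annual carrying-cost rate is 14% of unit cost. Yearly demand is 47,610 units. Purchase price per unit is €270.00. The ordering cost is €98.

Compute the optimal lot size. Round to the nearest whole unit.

497 units

Holding cost per unit per year: H = 14% × €270 = €37.8000
EOQ = √(2DS/H) = √(2 × 47,610 × 98 / 37.8)
    = √(246,866.67) ≈ 496.86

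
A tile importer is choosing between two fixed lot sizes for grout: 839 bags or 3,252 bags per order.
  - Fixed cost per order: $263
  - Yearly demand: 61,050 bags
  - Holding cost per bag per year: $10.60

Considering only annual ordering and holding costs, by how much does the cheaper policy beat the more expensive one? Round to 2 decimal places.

$1,411.03

Annual cost at Q: ordering D·S/Q plus holding Q·H/2.
TC(839) = (61,050/839)×263 + (839/2)×10.6 = $23,583.95
TC(3,252) = (61,050/3,252)×263 + (3,252/2)×10.6 = $22,172.92
|ΔTC| = |$23,583.95 − $22,172.92| = $1,411.03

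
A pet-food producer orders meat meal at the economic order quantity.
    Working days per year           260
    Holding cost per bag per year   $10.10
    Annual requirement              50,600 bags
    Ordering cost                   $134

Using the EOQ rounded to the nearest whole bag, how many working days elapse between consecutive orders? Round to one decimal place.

6.0 days

EOQ = √(2DS/H) = √(2 × 50,600 × 134 / 10.1)
    = √(1,342,653.47) ≈ 1,158.73 → Q = 1,159 bags
T = Q/D × 260 days = 1,159/50,600 × 260 = 5.955 days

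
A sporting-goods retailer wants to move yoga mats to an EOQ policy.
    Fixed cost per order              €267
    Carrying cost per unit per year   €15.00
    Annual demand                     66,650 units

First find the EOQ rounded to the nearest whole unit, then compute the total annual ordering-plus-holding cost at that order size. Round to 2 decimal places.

Q* = √(2·D·S / H) = √(2·66,650·267 / 15) = √2,372,740.0 ≈ 1,540.37 → Q = 1,540 units
Orders/yr = 66,650/1,540 = 43.279; ordering cost = 43.279 × €267 = €11,555.55
Average inventory = 1,540/2 = 770; holding cost = 770 × €15 = €11,550.00
Total = €11,555.55 + €11,550.00 = €23,105.55

€23,105.55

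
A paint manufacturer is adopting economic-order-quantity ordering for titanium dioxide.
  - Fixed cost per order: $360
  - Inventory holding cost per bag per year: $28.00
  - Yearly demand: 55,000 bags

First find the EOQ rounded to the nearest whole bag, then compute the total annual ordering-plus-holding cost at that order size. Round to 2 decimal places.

$33,298.65

Q* = √(2·D·S / H) = √(2·55,000·360 / 28) = √1,414,285.7 ≈ 1,189.24 → Q = 1,189 bags
Ordering: D/Q × S = 55,000/1,189 × $360 = $16,652.65
Holding:  Q/2 × H = 1,189/2 × $28 = $16,646.00
Total = $16,652.65 + $16,646.00 = $33,298.65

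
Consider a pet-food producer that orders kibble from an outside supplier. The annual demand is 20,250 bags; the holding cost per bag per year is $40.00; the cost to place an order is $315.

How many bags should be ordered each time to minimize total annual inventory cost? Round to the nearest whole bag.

Q* = √(2·D·S / H) = √(2·20,250·315 / 40) = √318,937.5 ≈ 564.75

565 bags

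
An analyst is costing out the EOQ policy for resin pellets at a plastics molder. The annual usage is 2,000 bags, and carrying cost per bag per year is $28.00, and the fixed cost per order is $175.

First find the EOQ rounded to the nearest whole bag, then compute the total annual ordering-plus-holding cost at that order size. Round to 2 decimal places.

Q* = √(2·D·S / H) = √(2·2,000·175 / 28) = √25,000.0 ≈ 158.11 → Q = 158 bags
Ordering: D/Q × S = 2,000/158 × $175 = $2,215.19
Holding:  Q/2 × H = 158/2 × $28 = $2,212.00
Total = $2,215.19 + $2,212.00 = $4,427.19

$4,427.19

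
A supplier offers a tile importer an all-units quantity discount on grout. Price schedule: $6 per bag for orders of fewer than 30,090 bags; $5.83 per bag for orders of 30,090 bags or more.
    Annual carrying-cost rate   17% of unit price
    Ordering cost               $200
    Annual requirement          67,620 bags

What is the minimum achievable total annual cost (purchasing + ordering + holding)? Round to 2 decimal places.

H₁ = 17%×$6 = $1.0200;  H₂ = 17%×$5.83 = $0.9911
EOQ₁ = √(2×67,620×200/1.0200) = 5,149.53  (< 30,090, feasible at tier 1)
EOQ₂ = √(2×67,620×200/0.9911) = 5,224.07  (< 30,090 → use Q = 30,090 at tier-2 price)
TC(tier 1 (EOQ₁), Q≈5,149.5) = $410,972.52
TC(tier 2, Q≈30,090.0) = $409,585.15
Minimum at tier 2: $409,585.15

$409,585.15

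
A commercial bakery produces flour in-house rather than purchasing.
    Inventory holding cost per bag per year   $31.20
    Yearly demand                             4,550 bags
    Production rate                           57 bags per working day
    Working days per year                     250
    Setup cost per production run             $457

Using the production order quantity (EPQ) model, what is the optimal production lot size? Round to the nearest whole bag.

Daily demand d = 4,550/250 = 18.200; p = 57; 1 − d/p = 0.68070
EPQ = √(2DS / (H(1 − d/p)))
    = √(2 × 4,550 × 457 / (31.2 × 0.68070)) ≈ 442.51

443 bags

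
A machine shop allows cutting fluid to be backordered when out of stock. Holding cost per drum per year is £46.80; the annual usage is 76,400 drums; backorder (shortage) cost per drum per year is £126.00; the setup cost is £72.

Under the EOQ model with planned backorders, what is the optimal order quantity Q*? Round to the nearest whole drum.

Basic EOQ = √(2·76,400·72/46.8) = 484.847
Backorder adjustment √((H+b)/b) = √((46.8+126)/126) = 1.1711
Q* = 484.847 × 1.1711 ≈ 567.80

568 drums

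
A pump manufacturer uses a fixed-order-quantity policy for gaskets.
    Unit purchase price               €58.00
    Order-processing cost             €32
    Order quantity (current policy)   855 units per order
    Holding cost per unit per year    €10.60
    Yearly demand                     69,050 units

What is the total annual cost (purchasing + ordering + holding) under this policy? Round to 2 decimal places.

Orders/yr = 69,050/855 = 80.760; ordering cost = 80.760 × €32 = €2,584.33
Average inventory = 855/2 = 427.5; holding cost = 427.5 × €10.6 = €4,531.50
Purchase cost = D·C = 69,050 × 58 = €4,004,900.00
Total = €2,584.33 + €4,531.50 + €4,004,900.00 = €4,012,015.83

€4,012,015.83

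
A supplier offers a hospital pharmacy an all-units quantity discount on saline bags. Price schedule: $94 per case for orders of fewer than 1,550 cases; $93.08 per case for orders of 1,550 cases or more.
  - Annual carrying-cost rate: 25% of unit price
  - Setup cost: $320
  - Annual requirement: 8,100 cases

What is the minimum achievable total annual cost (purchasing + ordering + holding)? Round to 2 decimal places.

H₁ = 25%×$94 = $23.5000;  H₂ = 25%×$93.08 = $23.2700
EOQ₁ = √(2×8,100×320/23.5000) = 469.68  (< 1,550, feasible at tier 1)
EOQ₂ = √(2×8,100×320/23.2700) = 471.99  (< 1,550 → use Q = 1,550 at tier-2 price)
TC(tier 1 (EOQ₁), Q≈469.7) = $772,437.39
TC(tier 2, Q≈1,550.0) = $773,654.51
Minimum at tier 1 (EOQ₁): $772,437.39

$772,437.39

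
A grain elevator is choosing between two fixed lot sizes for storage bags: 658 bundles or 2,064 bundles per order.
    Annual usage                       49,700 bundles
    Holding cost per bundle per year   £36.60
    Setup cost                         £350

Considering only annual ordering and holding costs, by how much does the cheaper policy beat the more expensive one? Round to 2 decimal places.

£7,721.44

TC(Q) = (D/Q)S + (Q/2)H
TC(658) = (49,700/658)×350 + (658/2)×36.6 = £38,477.57
TC(2,064) = (49,700/2,064)×350 + (2,064/2)×36.6 = £46,199.01
Cheaper: Q = 658.  Difference = £7,721.44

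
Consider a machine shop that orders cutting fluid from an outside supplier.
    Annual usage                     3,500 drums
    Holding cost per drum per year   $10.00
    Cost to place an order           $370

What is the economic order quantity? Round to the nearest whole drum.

Optimal lot size Q* = (2 × 3,500 × $370 / $10)^½ ≈ 508.92

509 drums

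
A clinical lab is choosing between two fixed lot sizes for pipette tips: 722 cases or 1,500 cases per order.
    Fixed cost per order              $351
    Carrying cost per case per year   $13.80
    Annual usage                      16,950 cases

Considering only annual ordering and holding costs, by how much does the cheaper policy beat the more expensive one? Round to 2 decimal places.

$1,094.26

For each Q, cost = (D/Q)·S + (Q/2)·H.
TC(722) = (16,950/722)×351 + (722/2)×13.8 = $13,222.04
TC(1,500) = (16,950/1,500)×351 + (1,500/2)×13.8 = $14,316.30
Cheaper: Q = 722.  Difference = $1,094.26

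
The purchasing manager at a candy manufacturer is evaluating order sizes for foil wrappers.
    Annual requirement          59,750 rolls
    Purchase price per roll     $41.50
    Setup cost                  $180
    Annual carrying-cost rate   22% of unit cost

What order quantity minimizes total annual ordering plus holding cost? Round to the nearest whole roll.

Carrying cost H = $41.5 × 22% = $9.1300/roll/yr
2DS/H = 2·59,750·180/9.13 = 2,355,969.33
EOQ = √2,355,969.33 ≈ 1,534.92

1,535 rolls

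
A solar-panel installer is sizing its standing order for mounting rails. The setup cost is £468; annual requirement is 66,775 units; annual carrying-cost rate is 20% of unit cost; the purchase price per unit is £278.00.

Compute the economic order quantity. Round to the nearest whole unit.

1,060 units

H = i·C = 0.2 × £278 = £55.6000 per unit-year
Optimal lot size Q* = (2 × 66,775 × £468 / £55.6)^½ ≈ 1,060.25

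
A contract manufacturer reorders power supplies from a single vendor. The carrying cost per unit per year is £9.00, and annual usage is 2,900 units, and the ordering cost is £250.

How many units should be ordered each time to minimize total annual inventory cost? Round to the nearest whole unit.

401 units

Q* = √(2·D·S / H) = √(2·2,900·250 / 9) = √161,111.1 ≈ 401.39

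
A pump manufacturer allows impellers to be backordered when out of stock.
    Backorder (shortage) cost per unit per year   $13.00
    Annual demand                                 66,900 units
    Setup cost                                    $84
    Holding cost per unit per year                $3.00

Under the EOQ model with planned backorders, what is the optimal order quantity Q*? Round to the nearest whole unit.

Basic EOQ = √(2·66,900·84/3) = 1,935.562
Backorder adjustment √((H+b)/b) = √((3+13)/13) = 1.1094
Q* = 1,935.562 × 1.1094 ≈ 2,147.31

2,147 units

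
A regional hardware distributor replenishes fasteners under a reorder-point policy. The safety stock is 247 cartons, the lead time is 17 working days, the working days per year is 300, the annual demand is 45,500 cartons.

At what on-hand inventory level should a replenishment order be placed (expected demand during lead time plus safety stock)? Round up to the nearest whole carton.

2,826 cartons

Daily demand d = 45,500 / 300 = 151.667 cartons/day
Demand during lead time = 151.667 × 17 = 2,578.33
Reorder point = 2,578.33 + 247 = 2,825.33 → round up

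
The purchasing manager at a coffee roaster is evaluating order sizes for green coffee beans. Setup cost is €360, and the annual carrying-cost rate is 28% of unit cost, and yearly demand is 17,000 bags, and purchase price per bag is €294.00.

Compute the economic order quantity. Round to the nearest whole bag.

Holding cost per bag per year: H = 28% × €294 = €82.3200
EOQ = √(2DS/H) = √(2 × 17,000 × 360 / 82.32)
    = √(148,688.05) ≈ 385.60

386 bags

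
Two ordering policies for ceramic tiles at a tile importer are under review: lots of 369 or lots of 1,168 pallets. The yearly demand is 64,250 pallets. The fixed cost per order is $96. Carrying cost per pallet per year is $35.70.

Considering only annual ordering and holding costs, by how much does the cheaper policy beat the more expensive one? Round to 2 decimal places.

Annual cost at Q: ordering D·S/Q plus holding Q·H/2.
TC(369) = (64,250/369)×96 + (369/2)×35.7 = $23,302.10
TC(1,168) = (64,250/1,168)×96 + (1,168/2)×35.7 = $26,129.62
Lots of 369 are cheaper by $2,827.52.

$2,827.52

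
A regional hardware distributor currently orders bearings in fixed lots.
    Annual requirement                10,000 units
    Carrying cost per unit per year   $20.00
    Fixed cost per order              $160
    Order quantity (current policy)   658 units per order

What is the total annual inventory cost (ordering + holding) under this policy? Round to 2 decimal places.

$9,011.61

Orders/yr = 10,000/658 = 15.198; ordering cost = 15.198 × $160 = $2,431.61
Average inventory = 658/2 = 329; holding cost = 329 × $20 = $6,580.00
Total = $2,431.61 + $6,580.00 = $9,011.61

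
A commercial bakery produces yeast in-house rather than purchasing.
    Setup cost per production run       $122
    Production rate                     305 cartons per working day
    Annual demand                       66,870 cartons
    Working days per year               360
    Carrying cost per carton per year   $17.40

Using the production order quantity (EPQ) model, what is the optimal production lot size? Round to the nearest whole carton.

d = 66,870/360 = 185.7500 cartons/day;  effective holding cost H(1 − d/p) = 17.4·(1 − 185.7500/305) = 6.80311
Q* = √(2DS / H_eff) = √(2·66,870·122 / 6.80311) ≈ 1,548.66

1,549 cartons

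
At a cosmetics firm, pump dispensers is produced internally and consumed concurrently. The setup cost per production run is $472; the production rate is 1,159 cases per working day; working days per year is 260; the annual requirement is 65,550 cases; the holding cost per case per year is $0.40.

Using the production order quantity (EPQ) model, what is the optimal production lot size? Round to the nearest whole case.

Daily demand d = 65,550/260 = 252.115; p = 1159; 1 − d/p = 0.78247
EPQ = √(2DS / (H(1 − d/p)))
    = √(2 × 65,550 × 472 / (0.4 × 0.78247)) ≈ 14,060.74

14,061 cases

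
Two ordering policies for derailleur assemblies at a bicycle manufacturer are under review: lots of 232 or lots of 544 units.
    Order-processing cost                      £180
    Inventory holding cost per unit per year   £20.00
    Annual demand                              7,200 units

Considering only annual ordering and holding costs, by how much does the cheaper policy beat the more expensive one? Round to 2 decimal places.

Annual cost at Q: ordering D·S/Q plus holding Q·H/2.
TC(232) = (7,200/232)×180 + (232/2)×20 = £7,906.21
TC(544) = (7,200/544)×180 + (544/2)×20 = £7,822.35
|ΔTC| = |£7,906.21 − £7,822.35| = £83.85

£83.85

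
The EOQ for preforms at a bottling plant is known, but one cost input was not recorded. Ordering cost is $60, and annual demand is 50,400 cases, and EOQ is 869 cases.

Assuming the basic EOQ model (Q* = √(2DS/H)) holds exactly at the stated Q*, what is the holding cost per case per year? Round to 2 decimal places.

$8.01

Since Q* = (2DS/H)^½, squaring gives Q*²·H = 2DS.
H = 2DS / Q² = 2 × 50,400 × 60 / 869² = 8.0089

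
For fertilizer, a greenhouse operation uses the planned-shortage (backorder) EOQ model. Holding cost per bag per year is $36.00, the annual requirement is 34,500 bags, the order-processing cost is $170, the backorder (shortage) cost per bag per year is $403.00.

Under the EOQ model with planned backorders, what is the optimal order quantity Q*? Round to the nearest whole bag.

Basic EOQ = √(2·34,500·170/36) = 570.818
Backorder adjustment √((H+b)/b) = √((36+403)/403) = 1.0437
Q* = 570.818 × 1.0437 ≈ 595.77

596 bags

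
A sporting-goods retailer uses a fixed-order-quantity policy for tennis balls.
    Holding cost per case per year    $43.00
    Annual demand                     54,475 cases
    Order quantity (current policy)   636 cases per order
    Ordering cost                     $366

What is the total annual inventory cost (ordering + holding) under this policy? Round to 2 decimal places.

$45,022.82

Orders/yr = 54,475/636 = 85.653; ordering cost = 85.653 × $366 = $31,348.82
Average inventory = 636/2 = 318; holding cost = 318 × $43 = $13,674.00
Total = $31,348.82 + $13,674.00 = $45,022.82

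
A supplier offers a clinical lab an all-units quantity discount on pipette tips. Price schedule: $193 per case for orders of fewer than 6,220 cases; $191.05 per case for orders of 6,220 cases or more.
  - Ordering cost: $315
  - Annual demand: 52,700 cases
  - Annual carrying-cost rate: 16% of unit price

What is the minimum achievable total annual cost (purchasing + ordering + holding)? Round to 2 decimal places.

H₁ = 16%×$193 = $30.8800;  H₂ = 16%×$191.05 = $30.5680
EOQ₁ = √(2×52,700×315/30.8800) = 1,036.90  (< 6,220, feasible at tier 1)
EOQ₂ = √(2×52,700×315/30.5680) = 1,042.18  (< 6,220 → use Q = 6,220 at tier-2 price)
TC(tier 1 (EOQ₁), Q≈1,036.9) = $10,203,119.48
TC(tier 2, Q≈6,220.0) = $10,166,070.37
Minimum at tier 2: $10,166,070.37

$10,166,070.37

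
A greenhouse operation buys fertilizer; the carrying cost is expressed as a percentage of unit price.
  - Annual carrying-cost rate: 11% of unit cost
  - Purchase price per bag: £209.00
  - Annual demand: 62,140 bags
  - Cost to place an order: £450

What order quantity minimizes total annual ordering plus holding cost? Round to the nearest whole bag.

1,560 bags

Carrying cost H = £209 × 11% = £22.9900/bag/yr
Optimal lot size Q* = (2 × 62,140 × £450 / £22.99)^½ ≈ 1,559.69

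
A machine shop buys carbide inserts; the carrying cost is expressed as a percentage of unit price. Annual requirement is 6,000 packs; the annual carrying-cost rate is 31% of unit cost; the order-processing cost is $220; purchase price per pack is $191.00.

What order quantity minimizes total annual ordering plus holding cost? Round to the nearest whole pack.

H = i·C = 0.31 × $191 = $59.2100 per pack-year
2DS/H = 2·6,000·220/59.21 = 44,587.06
EOQ = √44,587.06 ≈ 211.16

211 packs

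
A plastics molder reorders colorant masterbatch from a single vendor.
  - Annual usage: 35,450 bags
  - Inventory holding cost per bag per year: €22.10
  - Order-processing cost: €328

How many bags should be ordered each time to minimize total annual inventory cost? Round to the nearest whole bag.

Q* = √(2·D·S / H) = √(2·35,450·328 / 22.1) = √1,052,271.5 ≈ 1,025.80

1,026 bags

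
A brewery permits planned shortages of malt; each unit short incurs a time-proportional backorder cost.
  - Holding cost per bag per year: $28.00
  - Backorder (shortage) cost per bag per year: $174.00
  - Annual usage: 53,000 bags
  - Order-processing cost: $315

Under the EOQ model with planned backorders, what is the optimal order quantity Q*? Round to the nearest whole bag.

1,177 bags

Basic EOQ = √(2·53,000·315/28) = 1,092.016
Backorder adjustment √((H+b)/b) = √((28+174)/174) = 1.0775
Q* = 1,092.016 × 1.0775 ≈ 1,176.60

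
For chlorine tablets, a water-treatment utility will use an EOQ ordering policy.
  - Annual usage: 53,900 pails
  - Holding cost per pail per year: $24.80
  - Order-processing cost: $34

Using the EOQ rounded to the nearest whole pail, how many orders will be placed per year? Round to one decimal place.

140.4 orders per year

Q* = √(2·D·S / H) = √(2·53,900·34 / 24.8) = √147,790.3 ≈ 384.44 → Q = 384
N = D/Q = 53,900/384 ≈ 140.365 orders/yr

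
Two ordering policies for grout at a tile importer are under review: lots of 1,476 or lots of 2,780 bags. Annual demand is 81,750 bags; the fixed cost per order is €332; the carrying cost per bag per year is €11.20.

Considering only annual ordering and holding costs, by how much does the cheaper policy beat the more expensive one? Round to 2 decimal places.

Annual cost at Q: ordering D·S/Q plus holding Q·H/2.
TC(1,476) = (81,750/1,476)×332 + (1,476/2)×11.2 = €26,653.81
TC(2,780) = (81,750/2,780)×332 + (2,780/2)×11.2 = €25,330.95
Lots of 2,780 are cheaper by €1,322.86.

€1,322.86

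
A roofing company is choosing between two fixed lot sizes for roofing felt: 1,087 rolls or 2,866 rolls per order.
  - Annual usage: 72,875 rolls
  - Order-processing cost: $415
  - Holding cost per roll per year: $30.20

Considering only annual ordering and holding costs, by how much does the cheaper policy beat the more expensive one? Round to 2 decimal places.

$9,592.72

For each Q, cost = (D/Q)·S + (Q/2)·H.
TC(1,087) = (72,875/1,087)×415 + (1,087/2)×30.2 = $44,236.26
TC(2,866) = (72,875/2,866)×415 + (2,866/2)×30.2 = $53,828.98
Cheaper: Q = 1,087.  Difference = $9,592.72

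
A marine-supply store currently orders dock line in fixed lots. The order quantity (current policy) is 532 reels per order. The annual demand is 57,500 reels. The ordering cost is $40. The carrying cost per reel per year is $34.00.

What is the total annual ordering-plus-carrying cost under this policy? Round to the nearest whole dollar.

$13,367

Ordering: D/Q × S = 57,500/532 × $40 = $4,323.31
Holding:  Q/2 × H = 532/2 × $34 = $9,044.00
Total = $4,323.31 + $9,044.00 = $13,367.31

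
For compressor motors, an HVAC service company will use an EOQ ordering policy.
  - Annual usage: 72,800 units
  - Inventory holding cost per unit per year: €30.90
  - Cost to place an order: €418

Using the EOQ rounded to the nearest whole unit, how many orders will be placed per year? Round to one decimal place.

51.9 orders per year

Optimal lot size Q* = (2 × 72,800 × €418 / €30.9)^½ ≈ 1,403.43 → Q = 1,403
N = D/Q = 72,800/1,403 ≈ 51.889 orders/yr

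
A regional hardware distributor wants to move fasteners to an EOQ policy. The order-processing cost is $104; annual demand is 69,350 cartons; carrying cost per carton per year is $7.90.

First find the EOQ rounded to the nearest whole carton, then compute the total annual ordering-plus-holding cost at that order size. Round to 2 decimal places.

2DS/H = 2·69,350·104/7.9 = 1,825,924.05
EOQ = √1,825,924.05 ≈ 1,351.27 → Q = 1,351 cartons
Ordering: D/Q × S = 69,350/1,351 × $104 = $5,338.56
Holding:  Q/2 × H = 1,351/2 × $7.9 = $5,336.45
Total = $5,338.56 + $5,336.45 = $10,675.01

$10,675.01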